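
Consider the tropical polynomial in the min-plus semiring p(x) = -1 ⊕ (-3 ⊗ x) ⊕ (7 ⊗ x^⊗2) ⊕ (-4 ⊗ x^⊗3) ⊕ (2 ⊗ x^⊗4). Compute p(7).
p(7) = -1

A tropical monomial a ⊗ x^⊗i evaluates to a + i · x. Evaluating each term at x = 7:
  Term 0 contributes -1 + 0 · 7 = -1
  Term 1 contributes -3 + 1 · 7 = 4
  Term 2 contributes 7 + 2 · 7 = 21
  Term 3 contributes -4 + 3 · 7 = 17
  Term 4 contributes 2 + 4 · 7 = 30
p(7) = ⊕ of these = min[-1, 4, 21, 17, 30] = -1.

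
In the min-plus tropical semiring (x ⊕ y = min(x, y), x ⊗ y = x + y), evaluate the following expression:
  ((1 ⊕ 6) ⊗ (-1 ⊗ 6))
((1 ⊕ 6) ⊗ (-1 ⊗ 6)) = 6

Expand innermost to outermost. Recall ⊕ takes the minimum of its arguments and ⊗ takes their sum. Working out the expression ((1 ⊕ 6) ⊗ (-1 ⊗ 6)) gives 6.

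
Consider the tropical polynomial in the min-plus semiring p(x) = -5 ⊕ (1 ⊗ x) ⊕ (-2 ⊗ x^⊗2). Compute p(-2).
p(-2) = -6

A tropical monomial a ⊗ x^⊗i evaluates to a + i · x. Evaluating each term at x = -2:
  Term 0 contributes -5 + 0 · -2 = -5
  Term 1 contributes 1 + 1 · -2 = -1
  Term 2 contributes -2 + 2 · -2 = -6
p(-2) = ⊕ of these = min[-5, -1, -6] = -6.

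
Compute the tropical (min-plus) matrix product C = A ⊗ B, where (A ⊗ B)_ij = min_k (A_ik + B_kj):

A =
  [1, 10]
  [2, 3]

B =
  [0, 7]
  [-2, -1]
A ⊗ B =
  [1, 8]
  [1, 2]

Apply the min-plus product entry-by-entry:
  C[0][0] = min over k of (A[0][0] + B[0][0] = 1 + 0 = 1, A[0][1] + B[1][0] = 10 + -2 = 8) = 1 (attained at k = 0)
  C[0][1] = min over k of (A[0][0] + B[0][1] = 1 + 7 = 8, A[0][1] + B[1][1] = 10 + -1 = 9) = 8 (attained at k = 0)
  C[1][0] = min over k of (A[1][0] + B[0][0] = 2 + 0 = 2, A[1][1] + B[1][0] = 3 + -2 = 1) = 1 (attained at k = 1)
  C[1][1] = min over k of (A[1][0] + B[0][1] = 2 + 7 = 9, A[1][1] + B[1][1] = 3 + -1 = 2) = 2 (attained at k = 1)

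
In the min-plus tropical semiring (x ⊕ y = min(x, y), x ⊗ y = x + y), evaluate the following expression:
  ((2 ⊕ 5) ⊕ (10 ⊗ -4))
((2 ⊕ 5) ⊕ (10 ⊗ -4)) = 2

Expand innermost to outermost. Recall ⊕ takes the minimum of its arguments and ⊗ takes their sum. Working out the expression ((2 ⊕ 5) ⊕ (10 ⊗ -4)) gives 2.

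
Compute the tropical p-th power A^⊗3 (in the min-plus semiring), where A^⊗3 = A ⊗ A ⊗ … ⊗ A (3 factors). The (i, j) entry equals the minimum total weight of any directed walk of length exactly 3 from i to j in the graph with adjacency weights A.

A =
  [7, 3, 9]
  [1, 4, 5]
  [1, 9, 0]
A^⊗3 =
  [8, 7, 8]
  [5, 8, 5]
  [1, 4, 0]

Each entry (A^⊗3)_ij equals the minimum over all length-3 walks i = v_0 → v_1 → … → v_3 = j of Σ_t A[v_t][v_{t+1}]. For example, for (i, j) = (0, 2) we minimise over 9 possible intermediate vertex sequences; the minimum is 8, attained along the walk 0 → 1 → 2 → 2.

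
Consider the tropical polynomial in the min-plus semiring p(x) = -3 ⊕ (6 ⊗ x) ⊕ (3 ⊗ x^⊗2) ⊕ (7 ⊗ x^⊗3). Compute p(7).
p(7) = -3

A tropical monomial a ⊗ x^⊗i evaluates to a + i · x. Evaluating each term at x = 7:
  Term 0 contributes -3 + 0 · 7 = -3
  Term 1 contributes 6 + 1 · 7 = 13
  Term 2 contributes 3 + 2 · 7 = 17
  Term 3 contributes 7 + 3 · 7 = 28
p(7) = ⊕ of these = min[-3, 13, 17, 28] = -3.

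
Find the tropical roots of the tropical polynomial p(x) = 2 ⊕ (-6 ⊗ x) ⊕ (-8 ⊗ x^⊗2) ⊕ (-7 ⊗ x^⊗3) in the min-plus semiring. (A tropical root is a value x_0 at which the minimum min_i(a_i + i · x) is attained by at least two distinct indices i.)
Roots: {-1, 2, 8}

Each tropical root is a break point of the lower envelope of the lines y = a_i + i · x (there are 4 lines, with slopes 0, 1, ..., 3). Only the lines that attain the minimum somewhere contribute to roots; other lines are dominated. Here the surviving (envelope) indices are i = 3, i = 2, i = 1, i = 0.
Intersections between consecutive envelope lines give the roots: for adjacent envelope indices i < j the intersection is x = (a_i − a_j) / (j − i). Reading off the sorted break points: {-1, 2, 8}.
Verification: at each break x_0, at least two indices attain the minimum of min_i(a_i + i · x_0).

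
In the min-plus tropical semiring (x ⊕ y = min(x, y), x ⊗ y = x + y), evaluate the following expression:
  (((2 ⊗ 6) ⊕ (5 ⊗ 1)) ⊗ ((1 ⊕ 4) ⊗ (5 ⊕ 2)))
(((2 ⊗ 6) ⊕ (5 ⊗ 1)) ⊗ ((1 ⊕ 4) ⊗ (5 ⊕ 2))) = 9

Expand innermost to outermost. Recall ⊕ takes the minimum of its arguments and ⊗ takes their sum. Working out the expression (((2 ⊗ 6) ⊕ (5 ⊗ 1)) ⊗ ((1 ⊕ 4) ⊗ (5 ⊕ 2))) gives 9.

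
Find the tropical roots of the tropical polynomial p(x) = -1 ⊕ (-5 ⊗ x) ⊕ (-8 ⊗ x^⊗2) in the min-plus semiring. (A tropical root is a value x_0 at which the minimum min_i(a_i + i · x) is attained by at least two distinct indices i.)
Roots: {3, 4}

Each tropical root is a break point of the lower envelope of the lines y = a_i + i · x (there are 3 lines, with slopes 0, 1, ..., 2). Only the lines that attain the minimum somewhere contribute to roots; other lines are dominated. Here the surviving (envelope) indices are i = 2, i = 1, i = 0.
Intersections between consecutive envelope lines give the roots: for adjacent envelope indices i < j the intersection is x = (a_i − a_j) / (j − i). Reading off the sorted break points: {3, 4}.
Verification: at each break x_0, at least two indices attain the minimum of min_i(a_i + i · x_0).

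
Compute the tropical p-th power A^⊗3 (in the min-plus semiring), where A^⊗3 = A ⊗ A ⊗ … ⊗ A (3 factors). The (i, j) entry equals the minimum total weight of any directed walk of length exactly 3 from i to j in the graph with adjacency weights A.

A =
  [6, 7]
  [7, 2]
A^⊗3 =
  [16, 11]
  [11, 6]

Each entry (A^⊗3)_ij equals the minimum over all length-3 walks i = v_0 → v_1 → … → v_3 = j of Σ_t A[v_t][v_{t+1}]. For example, for (i, j) = (0, 1) we minimise over 4 possible intermediate vertex sequences; the minimum is 11, attained along the walk 0 → 1 → 1 → 1.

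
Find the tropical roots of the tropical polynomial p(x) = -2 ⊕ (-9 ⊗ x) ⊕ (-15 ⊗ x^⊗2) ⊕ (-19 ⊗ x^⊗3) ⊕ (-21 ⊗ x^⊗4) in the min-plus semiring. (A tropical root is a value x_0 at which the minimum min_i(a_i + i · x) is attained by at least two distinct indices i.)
Roots: {2, 4, 6, 7}

Each tropical root is a break point of the lower envelope of the lines y = a_i + i · x (there are 5 lines, with slopes 0, 1, ..., 4). Only the lines that attain the minimum somewhere contribute to roots; other lines are dominated. Here the surviving (envelope) indices are i = 4, i = 3, i = 2, i = 1, i = 0.
Intersections between consecutive envelope lines give the roots: for adjacent envelope indices i < j the intersection is x = (a_i − a_j) / (j − i). Reading off the sorted break points: {2, 4, 6, 7}.
Verification: at each break x_0, at least two indices attain the minimum of min_i(a_i + i · x_0).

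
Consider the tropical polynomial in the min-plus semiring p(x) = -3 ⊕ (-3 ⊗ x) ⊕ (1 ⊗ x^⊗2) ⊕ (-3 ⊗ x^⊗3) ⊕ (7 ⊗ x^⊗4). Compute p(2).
p(2) = -3

A tropical monomial a ⊗ x^⊗i evaluates to a + i · x. Evaluating each term at x = 2:
  Term 0 contributes -3 + 0 · 2 = -3
  Term 1 contributes -3 + 1 · 2 = -1
  Term 2 contributes 1 + 2 · 2 = 5
  Term 3 contributes -3 + 3 · 2 = 3
  Term 4 contributes 7 + 4 · 2 = 15
p(2) = ⊕ of these = min[-3, -1, 5, 3, 15] = -3.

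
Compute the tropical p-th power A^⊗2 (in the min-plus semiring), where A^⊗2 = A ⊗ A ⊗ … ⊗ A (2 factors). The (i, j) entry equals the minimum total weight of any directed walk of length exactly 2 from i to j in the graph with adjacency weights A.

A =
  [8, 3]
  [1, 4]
A^⊗2 =
  [4, 7]
  [5, 4]

Each entry (A^⊗2)_ij equals the minimum over all length-2 walks i = v_0 → v_1 → … → v_2 = j of Σ_t A[v_t][v_{t+1}]. For example, for (i, j) = (0, 1) we minimise over 2 possible intermediate vertex sequences; the minimum is 7, attained along the walk 0 → 1 → 1.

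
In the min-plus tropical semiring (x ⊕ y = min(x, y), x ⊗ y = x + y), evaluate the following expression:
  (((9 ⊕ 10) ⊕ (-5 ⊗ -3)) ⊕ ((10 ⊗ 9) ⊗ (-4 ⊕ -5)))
(((9 ⊕ 10) ⊕ (-5 ⊗ -3)) ⊕ ((10 ⊗ 9) ⊗ (-4 ⊕ -5))) = -8

Expand innermost to outermost. Recall ⊕ takes the minimum of its arguments and ⊗ takes their sum. Working out the expression (((9 ⊕ 10) ⊕ (-5 ⊗ -3)) ⊕ ((10 ⊗ 9) ⊗ (-4 ⊕ -5))) gives -8.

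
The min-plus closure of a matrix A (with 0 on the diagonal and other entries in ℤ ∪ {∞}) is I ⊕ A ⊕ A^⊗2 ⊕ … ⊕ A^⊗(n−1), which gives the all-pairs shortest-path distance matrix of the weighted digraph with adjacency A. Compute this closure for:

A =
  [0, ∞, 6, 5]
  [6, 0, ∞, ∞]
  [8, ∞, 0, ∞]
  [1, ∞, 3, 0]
Closure =
  [0, ∞, 6, 5]
  [6, 0, 12, 11]
  [8, ∞, 0, 13]
  [1, ∞, 3, 0]

This is the Floyd-Warshall all-pairs shortest-path computation. For each intermediate vertex k = 0, 1, …, 3, update dist[i][j] ← min(dist[i][j], dist[i][k] + dist[k][j]). The final matrix gives, for each (i, j), the minimum total weight of any directed path from i to j (possibly empty when i = j).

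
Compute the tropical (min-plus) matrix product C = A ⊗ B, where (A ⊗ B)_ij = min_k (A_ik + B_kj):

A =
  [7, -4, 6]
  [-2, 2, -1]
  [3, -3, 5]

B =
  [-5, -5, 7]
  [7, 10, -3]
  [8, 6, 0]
A ⊗ B =
  [2, 2, -7]
  [-7, -7, -1]
  [-2, -2, -6]

Apply the min-plus product entry-by-entry:
  C[0][0] = min over k of (A[0][0] + B[0][0] = 7 + -5 = 2, A[0][1] + B[1][0] = -4 + 7 = 3, A[0][2] + B[2][0] = 6 + 8 = 14) = 2 (attained at k = 0)
  C[0][1] = min over k of (A[0][0] + B[0][1] = 7 + -5 = 2, A[0][1] + B[1][1] = -4 + 10 = 6, A[0][2] + B[2][1] = 6 + 6 = 12) = 2 (attained at k = 0)
  C[0][2] = min over k of (A[0][0] + B[0][2] = 7 + 7 = 14, A[0][1] + B[1][2] = -4 + -3 = -7, A[0][2] + B[2][2] = 6 + 0 = 6) = -7 (attained at k = 1)
  C[1][0] = min over k of (A[1][0] + B[0][0] = -2 + -5 = -7, A[1][1] + B[1][0] = 2 + 7 = 9, A[1][2] + B[2][0] = -1 + 8 = 7) = -7 (attained at k = 0)
  C[1][1] = min over k of (A[1][0] + B[0][1] = -2 + -5 = -7, A[1][1] + B[1][1] = 2 + 10 = 12, A[1][2] + B[2][1] = -1 + 6 = 5) = -7 (attained at k = 0)
  C[1][2] = min over k of (A[1][0] + B[0][2] = -2 + 7 = 5, A[1][1] + B[1][2] = 2 + -3 = -1, A[1][2] + B[2][2] = -1 + 0 = -1) = -1 (attained at k = 1)
  C[2][0] = min over k of (A[2][0] + B[0][0] = 3 + -5 = -2, A[2][1] + B[1][0] = -3 + 7 = 4, A[2][2] + B[2][0] = 5 + 8 = 13) = -2 (attained at k = 0)
  C[2][1] = min over k of (A[2][0] + B[0][1] = 3 + -5 = -2, A[2][1] + B[1][1] = -3 + 10 = 7, A[2][2] + B[2][1] = 5 + 6 = 11) = -2 (attained at k = 0)
  C[2][2] = min over k of (A[2][0] + B[0][2] = 3 + 7 = 10, A[2][1] + B[1][2] = -3 + -3 = -6, A[2][2] + B[2][2] = 5 + 0 = 5) = -6 (attained at k = 1)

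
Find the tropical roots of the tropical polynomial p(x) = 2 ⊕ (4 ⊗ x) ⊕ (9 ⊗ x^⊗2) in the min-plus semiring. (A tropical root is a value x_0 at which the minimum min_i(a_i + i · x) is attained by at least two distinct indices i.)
Roots: {-5, -2}

Each tropical root is a break point of the lower envelope of the lines y = a_i + i · x (there are 3 lines, with slopes 0, 1, ..., 2). Only the lines that attain the minimum somewhere contribute to roots; other lines are dominated. Here the surviving (envelope) indices are i = 2, i = 1, i = 0.
Intersections between consecutive envelope lines give the roots: for adjacent envelope indices i < j the intersection is x = (a_i − a_j) / (j − i). Reading off the sorted break points: {-5, -2}.
Verification: at each break x_0, at least two indices attain the minimum of min_i(a_i + i · x_0).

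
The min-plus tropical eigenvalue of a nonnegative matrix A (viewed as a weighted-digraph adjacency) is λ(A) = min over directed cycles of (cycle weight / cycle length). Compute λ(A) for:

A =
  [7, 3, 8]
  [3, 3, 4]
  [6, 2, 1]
λ(A) = 1

Enumerate directed cycles and compute their means (weight / length). Sample:
  cycle 0 → 0: weight = 7, length = 1, mean = 7/1 ≈ 7.000
  cycle 1 → 1: weight = 3, length = 1, mean = 3/1 ≈ 3.000
  cycle 2 → 2: weight = 1, length = 1, mean = 1/1 ≈ 1.000
  cycle 0 → 1 → 0: weight = 6, length = 2, mean = 6/2 ≈ 3.000
  cycle 0 → 2 → 0: weight = 14, length = 2, mean = 14/2 ≈ 7.000
  cycle 1 → 0 → 1: weight = 6, length = 2, mean = 6/2 ≈ 3.000
Minimum mean = 1.000, attained e.g. along the cycle 2 → 2 with weight 1 and length 1. So λ(A) = 1/1 = 1.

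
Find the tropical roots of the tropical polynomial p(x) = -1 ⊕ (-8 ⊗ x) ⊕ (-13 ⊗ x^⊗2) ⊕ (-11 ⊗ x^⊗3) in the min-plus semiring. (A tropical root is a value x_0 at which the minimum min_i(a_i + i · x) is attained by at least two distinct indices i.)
Roots: {-2, 5, 7}

Each tropical root is a break point of the lower envelope of the lines y = a_i + i · x (there are 4 lines, with slopes 0, 1, ..., 3). Only the lines that attain the minimum somewhere contribute to roots; other lines are dominated. Here the surviving (envelope) indices are i = 3, i = 2, i = 1, i = 0.
Intersections between consecutive envelope lines give the roots: for adjacent envelope indices i < j the intersection is x = (a_i − a_j) / (j − i). Reading off the sorted break points: {-2, 5, 7}.
Verification: at each break x_0, at least two indices attain the minimum of min_i(a_i + i · x_0).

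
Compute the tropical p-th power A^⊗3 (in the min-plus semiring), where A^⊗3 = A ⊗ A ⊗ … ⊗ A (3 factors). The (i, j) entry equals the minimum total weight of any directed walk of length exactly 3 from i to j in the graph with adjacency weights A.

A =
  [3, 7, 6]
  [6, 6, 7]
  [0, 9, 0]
A^⊗3 =
  [6, 13, 6]
  [7, 14, 7]
  [0, 7, 0]

Each entry (A^⊗3)_ij equals the minimum over all length-3 walks i = v_0 → v_1 → … → v_3 = j of Σ_t A[v_t][v_{t+1}]. For example, for (i, j) = (0, 2) we minimise over 9 possible intermediate vertex sequences; the minimum is 6, attained along the walk 0 → 2 → 2 → 2.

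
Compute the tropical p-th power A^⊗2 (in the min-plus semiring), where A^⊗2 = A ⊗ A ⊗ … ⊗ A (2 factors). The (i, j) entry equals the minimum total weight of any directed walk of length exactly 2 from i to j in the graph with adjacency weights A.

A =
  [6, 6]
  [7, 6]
A^⊗2 =
  [12, 12]
  [13, 12]

Each entry (A^⊗2)_ij equals the minimum over all length-2 walks i = v_0 → v_1 → … → v_2 = j of Σ_t A[v_t][v_{t+1}]. For example, for (i, j) = (0, 1) we minimise over 2 possible intermediate vertex sequences; the minimum is 12, attained along the walk 0 → 0 → 1.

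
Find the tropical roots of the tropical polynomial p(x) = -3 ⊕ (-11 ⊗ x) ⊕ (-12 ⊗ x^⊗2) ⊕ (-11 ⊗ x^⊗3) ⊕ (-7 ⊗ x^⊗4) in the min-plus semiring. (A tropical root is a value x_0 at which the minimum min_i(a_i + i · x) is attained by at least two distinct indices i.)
Roots: {-4, -1, 1, 8}

Each tropical root is a break point of the lower envelope of the lines y = a_i + i · x (there are 5 lines, with slopes 0, 1, ..., 4). Only the lines that attain the minimum somewhere contribute to roots; other lines are dominated. Here the surviving (envelope) indices are i = 4, i = 3, i = 2, i = 1, i = 0.
Intersections between consecutive envelope lines give the roots: for adjacent envelope indices i < j the intersection is x = (a_i − a_j) / (j − i). Reading off the sorted break points: {-4, -1, 1, 8}.
Verification: at each break x_0, at least two indices attain the minimum of min_i(a_i + i · x_0).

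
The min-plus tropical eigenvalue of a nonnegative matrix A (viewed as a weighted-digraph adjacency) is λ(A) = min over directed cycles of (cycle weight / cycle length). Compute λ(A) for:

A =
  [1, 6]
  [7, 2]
λ(A) = 1

Enumerate directed cycles and compute their means (weight / length). Sample:
  cycle 0 → 0: weight = 1, length = 1, mean = 1/1 ≈ 1.000
  cycle 1 → 1: weight = 2, length = 1, mean = 2/1 ≈ 2.000
  cycle 0 → 1 → 0: weight = 13, length = 2, mean = 13/2 ≈ 6.500
  cycle 1 → 0 → 1: weight = 13, length = 2, mean = 13/2 ≈ 6.500
Minimum mean = 1.000, attained e.g. along the cycle 0 → 0 with weight 1 and length 1. So λ(A) = 1/1 = 1.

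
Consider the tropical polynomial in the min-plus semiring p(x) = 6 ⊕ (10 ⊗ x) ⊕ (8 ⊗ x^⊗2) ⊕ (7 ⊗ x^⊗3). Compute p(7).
p(7) = 6

A tropical monomial a ⊗ x^⊗i evaluates to a + i · x. Evaluating each term at x = 7:
  Term 0 contributes 6 + 0 · 7 = 6
  Term 1 contributes 10 + 1 · 7 = 17
  Term 2 contributes 8 + 2 · 7 = 22
  Term 3 contributes 7 + 3 · 7 = 28
p(7) = ⊕ of these = min[6, 17, 22, 28] = 6.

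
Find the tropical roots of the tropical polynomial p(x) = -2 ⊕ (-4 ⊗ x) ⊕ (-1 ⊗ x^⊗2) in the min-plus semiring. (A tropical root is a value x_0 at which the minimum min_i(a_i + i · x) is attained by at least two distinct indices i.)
Roots: {-3, 2}

Each tropical root is a break point of the lower envelope of the lines y = a_i + i · x (there are 3 lines, with slopes 0, 1, ..., 2). Only the lines that attain the minimum somewhere contribute to roots; other lines are dominated. Here the surviving (envelope) indices are i = 2, i = 1, i = 0.
Intersections between consecutive envelope lines give the roots: for adjacent envelope indices i < j the intersection is x = (a_i − a_j) / (j − i). Reading off the sorted break points: {-3, 2}.
Verification: at each break x_0, at least two indices attain the minimum of min_i(a_i + i · x_0).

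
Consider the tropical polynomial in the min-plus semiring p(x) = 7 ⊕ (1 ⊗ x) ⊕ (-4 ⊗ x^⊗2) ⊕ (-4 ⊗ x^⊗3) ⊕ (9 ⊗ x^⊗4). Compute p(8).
p(8) = 7

A tropical monomial a ⊗ x^⊗i evaluates to a + i · x. Evaluating each term at x = 8:
  Term 0 contributes 7 + 0 · 8 = 7
  Term 1 contributes 1 + 1 · 8 = 9
  Term 2 contributes -4 + 2 · 8 = 12
  Term 3 contributes -4 + 3 · 8 = 20
  Term 4 contributes 9 + 4 · 8 = 41
p(8) = ⊕ of these = min[7, 9, 12, 20, 41] = 7.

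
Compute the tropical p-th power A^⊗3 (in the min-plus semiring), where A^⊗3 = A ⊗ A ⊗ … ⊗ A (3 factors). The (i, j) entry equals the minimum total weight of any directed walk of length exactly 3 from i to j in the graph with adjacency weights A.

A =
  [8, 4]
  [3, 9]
A^⊗3 =
  [15, 11]
  [10, 15]

Each entry (A^⊗3)_ij equals the minimum over all length-3 walks i = v_0 → v_1 → … → v_3 = j of Σ_t A[v_t][v_{t+1}]. For example, for (i, j) = (0, 1) we minimise over 4 possible intermediate vertex sequences; the minimum is 11, attained along the walk 0 → 1 → 0 → 1.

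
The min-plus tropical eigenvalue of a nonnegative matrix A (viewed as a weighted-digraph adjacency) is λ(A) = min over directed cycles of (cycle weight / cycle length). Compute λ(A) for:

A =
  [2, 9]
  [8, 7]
λ(A) = 2

Enumerate directed cycles and compute their means (weight / length). Sample:
  cycle 0 → 0: weight = 2, length = 1, mean = 2/1 ≈ 2.000
  cycle 1 → 1: weight = 7, length = 1, mean = 7/1 ≈ 7.000
  cycle 0 → 1 → 0: weight = 17, length = 2, mean = 17/2 ≈ 8.500
  cycle 1 → 0 → 1: weight = 17, length = 2, mean = 17/2 ≈ 8.500
Minimum mean = 2.000, attained e.g. along the cycle 0 → 0 with weight 2 and length 1. So λ(A) = 2/1 = 2.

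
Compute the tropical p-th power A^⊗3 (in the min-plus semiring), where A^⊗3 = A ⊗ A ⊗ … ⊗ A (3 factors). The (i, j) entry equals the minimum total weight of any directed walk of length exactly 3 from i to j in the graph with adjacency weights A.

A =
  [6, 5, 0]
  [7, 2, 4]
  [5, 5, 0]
A^⊗3 =
  [5, 5, 0]
  [9, 6, 4]
  [5, 5, 0]

Each entry (A^⊗3)_ij equals the minimum over all length-3 walks i = v_0 → v_1 → … → v_3 = j of Σ_t A[v_t][v_{t+1}]. For example, for (i, j) = (0, 2) we minimise over 9 possible intermediate vertex sequences; the minimum is 0, attained along the walk 0 → 2 → 2 → 2.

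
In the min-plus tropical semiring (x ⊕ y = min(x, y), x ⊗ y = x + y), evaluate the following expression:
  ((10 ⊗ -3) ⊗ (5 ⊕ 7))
((10 ⊗ -3) ⊗ (5 ⊕ 7)) = 12

Expand innermost to outermost. Recall ⊕ takes the minimum of its arguments and ⊗ takes their sum. Working out the expression ((10 ⊗ -3) ⊗ (5 ⊕ 7)) gives 12.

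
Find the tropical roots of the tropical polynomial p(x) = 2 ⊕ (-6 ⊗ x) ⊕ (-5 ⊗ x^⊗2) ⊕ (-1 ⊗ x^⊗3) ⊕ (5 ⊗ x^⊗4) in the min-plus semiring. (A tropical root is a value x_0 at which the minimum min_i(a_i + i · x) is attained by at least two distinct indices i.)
Roots: {-6, -4, -1, 8}

Each tropical root is a break point of the lower envelope of the lines y = a_i + i · x (there are 5 lines, with slopes 0, 1, ..., 4). Only the lines that attain the minimum somewhere contribute to roots; other lines are dominated. Here the surviving (envelope) indices are i = 4, i = 3, i = 2, i = 1, i = 0.
Intersections between consecutive envelope lines give the roots: for adjacent envelope indices i < j the intersection is x = (a_i − a_j) / (j − i). Reading off the sorted break points: {-6, -4, -1, 8}.
Verification: at each break x_0, at least two indices attain the minimum of min_i(a_i + i · x_0).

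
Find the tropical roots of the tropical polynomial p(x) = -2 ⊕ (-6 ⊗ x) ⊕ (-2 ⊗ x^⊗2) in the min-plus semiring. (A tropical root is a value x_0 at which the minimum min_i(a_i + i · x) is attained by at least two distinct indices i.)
Roots: {-4, 4}

Each tropical root is a break point of the lower envelope of the lines y = a_i + i · x (there are 3 lines, with slopes 0, 1, ..., 2). Only the lines that attain the minimum somewhere contribute to roots; other lines are dominated. Here the surviving (envelope) indices are i = 2, i = 1, i = 0.
Intersections between consecutive envelope lines give the roots: for adjacent envelope indices i < j the intersection is x = (a_i − a_j) / (j − i). Reading off the sorted break points: {-4, 4}.
Verification: at each break x_0, at least two indices attain the minimum of min_i(a_i + i · x_0).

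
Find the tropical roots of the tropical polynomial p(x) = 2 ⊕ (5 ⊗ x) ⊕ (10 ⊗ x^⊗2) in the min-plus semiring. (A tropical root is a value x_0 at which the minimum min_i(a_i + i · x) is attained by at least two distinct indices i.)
Roots: {-5, -3}

Each tropical root is a break point of the lower envelope of the lines y = a_i + i · x (there are 3 lines, with slopes 0, 1, ..., 2). Only the lines that attain the minimum somewhere contribute to roots; other lines are dominated. Here the surviving (envelope) indices are i = 2, i = 1, i = 0.
Intersections between consecutive envelope lines give the roots: for adjacent envelope indices i < j the intersection is x = (a_i − a_j) / (j − i). Reading off the sorted break points: {-5, -3}.
Verification: at each break x_0, at least two indices attain the minimum of min_i(a_i + i · x_0).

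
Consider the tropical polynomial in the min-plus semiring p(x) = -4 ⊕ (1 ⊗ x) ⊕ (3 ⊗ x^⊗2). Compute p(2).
p(2) = -4

A tropical monomial a ⊗ x^⊗i evaluates to a + i · x. Evaluating each term at x = 2:
  Term 0 contributes -4 + 0 · 2 = -4
  Term 1 contributes 1 + 1 · 2 = 3
  Term 2 contributes 3 + 2 · 2 = 7
p(2) = ⊕ of these = min[-4, 3, 7] = -4.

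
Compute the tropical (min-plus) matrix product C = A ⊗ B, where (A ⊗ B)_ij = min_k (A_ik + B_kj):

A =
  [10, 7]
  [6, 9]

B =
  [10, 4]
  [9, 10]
A ⊗ B =
  [16, 14]
  [16, 10]

Apply the min-plus product entry-by-entry:
  C[0][0] = min over k of (A[0][0] + B[0][0] = 10 + 10 = 20, A[0][1] + B[1][0] = 7 + 9 = 16) = 16 (attained at k = 1)
  C[0][1] = min over k of (A[0][0] + B[0][1] = 10 + 4 = 14, A[0][1] + B[1][1] = 7 + 10 = 17) = 14 (attained at k = 0)
  C[1][0] = min over k of (A[1][0] + B[0][0] = 6 + 10 = 16, A[1][1] + B[1][0] = 9 + 9 = 18) = 16 (attained at k = 0)
  C[1][1] = min over k of (A[1][0] + B[0][1] = 6 + 4 = 10, A[1][1] + B[1][1] = 9 + 10 = 19) = 10 (attained at k = 0)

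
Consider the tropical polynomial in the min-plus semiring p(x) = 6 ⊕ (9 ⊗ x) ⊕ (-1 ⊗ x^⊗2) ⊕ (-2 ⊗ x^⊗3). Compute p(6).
p(6) = 6

A tropical monomial a ⊗ x^⊗i evaluates to a + i · x. Evaluating each term at x = 6:
  Term 0 contributes 6 + 0 · 6 = 6
  Term 1 contributes 9 + 1 · 6 = 15
  Term 2 contributes -1 + 2 · 6 = 11
  Term 3 contributes -2 + 3 · 6 = 16
p(6) = ⊕ of these = min[6, 15, 11, 16] = 6.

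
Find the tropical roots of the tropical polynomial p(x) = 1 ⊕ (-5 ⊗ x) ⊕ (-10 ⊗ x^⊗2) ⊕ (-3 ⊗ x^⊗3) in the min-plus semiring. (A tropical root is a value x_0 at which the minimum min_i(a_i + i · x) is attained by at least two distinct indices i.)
Roots: {-7, 5, 6}

Each tropical root is a break point of the lower envelope of the lines y = a_i + i · x (there are 4 lines, with slopes 0, 1, ..., 3). Only the lines that attain the minimum somewhere contribute to roots; other lines are dominated. Here the surviving (envelope) indices are i = 3, i = 2, i = 1, i = 0.
Intersections between consecutive envelope lines give the roots: for adjacent envelope indices i < j the intersection is x = (a_i − a_j) / (j − i). Reading off the sorted break points: {-7, 5, 6}.
Verification: at each break x_0, at least two indices attain the minimum of min_i(a_i + i · x_0).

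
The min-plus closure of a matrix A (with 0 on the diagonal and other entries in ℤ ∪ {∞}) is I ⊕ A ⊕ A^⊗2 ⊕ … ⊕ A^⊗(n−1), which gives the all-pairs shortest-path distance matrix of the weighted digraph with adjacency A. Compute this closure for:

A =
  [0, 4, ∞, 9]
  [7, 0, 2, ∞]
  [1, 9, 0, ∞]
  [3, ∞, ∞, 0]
Closure =
  [0, 4, 6, 9]
  [3, 0, 2, 12]
  [1, 5, 0, 10]
  [3, 7, 9, 0]

This is the Floyd-Warshall all-pairs shortest-path computation. For each intermediate vertex k = 0, 1, …, 3, update dist[i][j] ← min(dist[i][j], dist[i][k] + dist[k][j]). The final matrix gives, for each (i, j), the minimum total weight of any directed path from i to j (possibly empty when i = j).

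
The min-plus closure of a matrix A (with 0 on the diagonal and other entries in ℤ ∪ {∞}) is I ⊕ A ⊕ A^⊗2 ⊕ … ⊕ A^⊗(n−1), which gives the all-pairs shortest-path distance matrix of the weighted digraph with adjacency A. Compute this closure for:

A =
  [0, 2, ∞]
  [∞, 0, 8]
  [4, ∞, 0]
Closure =
  [0, 2, 10]
  [12, 0, 8]
  [4, 6, 0]

This is the Floyd-Warshall all-pairs shortest-path computation. For each intermediate vertex k = 0, 1, …, 2, update dist[i][j] ← min(dist[i][j], dist[i][k] + dist[k][j]). The final matrix gives, for each (i, j), the minimum total weight of any directed path from i to j (possibly empty when i = j).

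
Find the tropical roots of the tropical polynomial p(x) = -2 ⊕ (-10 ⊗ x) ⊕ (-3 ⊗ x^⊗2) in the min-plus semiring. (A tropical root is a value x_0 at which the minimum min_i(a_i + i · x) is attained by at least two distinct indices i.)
Roots: {-7, 8}

Each tropical root is a break point of the lower envelope of the lines y = a_i + i · x (there are 3 lines, with slopes 0, 1, ..., 2). Only the lines that attain the minimum somewhere contribute to roots; other lines are dominated. Here the surviving (envelope) indices are i = 2, i = 1, i = 0.
Intersections between consecutive envelope lines give the roots: for adjacent envelope indices i < j the intersection is x = (a_i − a_j) / (j − i). Reading off the sorted break points: {-7, 8}.
Verification: at each break x_0, at least two indices attain the minimum of min_i(a_i + i · x_0).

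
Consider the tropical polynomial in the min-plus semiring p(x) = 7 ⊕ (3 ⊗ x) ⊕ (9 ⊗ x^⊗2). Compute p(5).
p(5) = 7

A tropical monomial a ⊗ x^⊗i evaluates to a + i · x. Evaluating each term at x = 5:
  Term 0 contributes 7 + 0 · 5 = 7
  Term 1 contributes 3 + 1 · 5 = 8
  Term 2 contributes 9 + 2 · 5 = 19
p(5) = ⊕ of these = min[7, 8, 19] = 7.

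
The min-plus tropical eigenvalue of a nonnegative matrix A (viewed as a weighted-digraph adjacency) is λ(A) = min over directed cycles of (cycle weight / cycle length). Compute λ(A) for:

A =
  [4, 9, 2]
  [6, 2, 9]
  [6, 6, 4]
λ(A) = 2

Enumerate directed cycles and compute their means (weight / length). Sample:
  cycle 0 → 0: weight = 4, length = 1, mean = 4/1 ≈ 4.000
  cycle 1 → 1: weight = 2, length = 1, mean = 2/1 ≈ 2.000
  cycle 2 → 2: weight = 4, length = 1, mean = 4/1 ≈ 4.000
  cycle 0 → 1 → 0: weight = 15, length = 2, mean = 15/2 ≈ 7.500
  cycle 0 → 2 → 0: weight = 8, length = 2, mean = 8/2 ≈ 4.000
  cycle 1 → 0 → 1: weight = 15, length = 2, mean = 15/2 ≈ 7.500
Minimum mean = 2.000, attained e.g. along the cycle 1 → 1 with weight 2 and length 1. So λ(A) = 2/1 = 2.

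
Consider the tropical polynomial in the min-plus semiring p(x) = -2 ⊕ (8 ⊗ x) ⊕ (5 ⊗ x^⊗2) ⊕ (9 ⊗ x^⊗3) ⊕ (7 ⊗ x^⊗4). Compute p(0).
p(0) = -2

A tropical monomial a ⊗ x^⊗i evaluates to a + i · x. Evaluating each term at x = 0:
  Term 0 contributes -2 + 0 · 0 = -2
  Term 1 contributes 8 + 1 · 0 = 8
  Term 2 contributes 5 + 2 · 0 = 5
  Term 3 contributes 9 + 3 · 0 = 9
  Term 4 contributes 7 + 4 · 0 = 7
p(0) = ⊕ of these = min[-2, 8, 5, 9, 7] = -2.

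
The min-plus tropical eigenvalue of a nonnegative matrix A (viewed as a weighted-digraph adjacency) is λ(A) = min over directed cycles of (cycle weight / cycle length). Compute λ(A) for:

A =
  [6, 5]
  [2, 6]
λ(A) = 7/2

Enumerate directed cycles and compute their means (weight / length). Sample:
  cycle 0 → 0: weight = 6, length = 1, mean = 6/1 ≈ 6.000
  cycle 1 → 1: weight = 6, length = 1, mean = 6/1 ≈ 6.000
  cycle 0 → 1 → 0: weight = 7, length = 2, mean = 7/2 ≈ 3.500
  cycle 1 → 0 → 1: weight = 7, length = 2, mean = 7/2 ≈ 3.500
Minimum mean = 3.500, attained e.g. along the cycle 0 → 1 → 0 with weight 7 and length 2. So λ(A) = 7/2 = 7/2.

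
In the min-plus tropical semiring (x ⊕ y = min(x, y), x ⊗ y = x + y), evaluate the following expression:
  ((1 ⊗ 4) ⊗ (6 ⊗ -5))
((1 ⊗ 4) ⊗ (6 ⊗ -5)) = 6

Expand innermost to outermost. Recall ⊕ takes the minimum of its arguments and ⊗ takes their sum. Working out the expression ((1 ⊗ 4) ⊗ (6 ⊗ -5)) gives 6.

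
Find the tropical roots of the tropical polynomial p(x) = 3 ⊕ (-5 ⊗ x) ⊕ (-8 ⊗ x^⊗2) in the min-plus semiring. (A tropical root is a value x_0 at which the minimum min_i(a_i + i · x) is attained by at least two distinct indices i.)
Roots: {3, 8}

Each tropical root is a break point of the lower envelope of the lines y = a_i + i · x (there are 3 lines, with slopes 0, 1, ..., 2). Only the lines that attain the minimum somewhere contribute to roots; other lines are dominated. Here the surviving (envelope) indices are i = 2, i = 1, i = 0.
Intersections between consecutive envelope lines give the roots: for adjacent envelope indices i < j the intersection is x = (a_i − a_j) / (j − i). Reading off the sorted break points: {3, 8}.
Verification: at each break x_0, at least two indices attain the minimum of min_i(a_i + i · x_0).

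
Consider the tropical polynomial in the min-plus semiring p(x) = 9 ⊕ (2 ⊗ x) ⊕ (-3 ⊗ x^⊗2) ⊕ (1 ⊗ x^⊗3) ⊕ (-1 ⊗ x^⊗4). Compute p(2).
p(2) = 1

A tropical monomial a ⊗ x^⊗i evaluates to a + i · x. Evaluating each term at x = 2:
  Term 0 contributes 9 + 0 · 2 = 9
  Term 1 contributes 2 + 1 · 2 = 4
  Term 2 contributes -3 + 2 · 2 = 1
  Term 3 contributes 1 + 3 · 2 = 7
  Term 4 contributes -1 + 4 · 2 = 7
p(2) = ⊕ of these = min[9, 4, 1, 7, 7] = 1.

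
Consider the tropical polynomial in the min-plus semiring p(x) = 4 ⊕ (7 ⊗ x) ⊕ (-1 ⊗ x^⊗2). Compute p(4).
p(4) = 4

A tropical monomial a ⊗ x^⊗i evaluates to a + i · x. Evaluating each term at x = 4:
  Term 0 contributes 4 + 0 · 4 = 4
  Term 1 contributes 7 + 1 · 4 = 11
  Term 2 contributes -1 + 2 · 4 = 7
p(4) = ⊕ of these = min[4, 11, 7] = 4.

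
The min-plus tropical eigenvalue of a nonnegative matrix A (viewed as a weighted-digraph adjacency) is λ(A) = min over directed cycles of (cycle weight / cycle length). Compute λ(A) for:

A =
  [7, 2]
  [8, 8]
λ(A) = 5

Enumerate directed cycles and compute their means (weight / length). Sample:
  cycle 0 → 0: weight = 7, length = 1, mean = 7/1 ≈ 7.000
  cycle 1 → 1: weight = 8, length = 1, mean = 8/1 ≈ 8.000
  cycle 0 → 1 → 0: weight = 10, length = 2, mean = 10/2 ≈ 5.000
  cycle 1 → 0 → 1: weight = 10, length = 2, mean = 10/2 ≈ 5.000
Minimum mean = 5.000, attained e.g. along the cycle 0 → 1 → 0 with weight 10 and length 2. So λ(A) = 10/2 = 5.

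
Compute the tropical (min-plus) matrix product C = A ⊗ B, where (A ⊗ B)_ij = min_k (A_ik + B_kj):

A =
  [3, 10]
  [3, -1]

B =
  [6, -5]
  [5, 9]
A ⊗ B =
  [9, -2]
  [4, -2]

Apply the min-plus product entry-by-entry:
  C[0][0] = min over k of (A[0][0] + B[0][0] = 3 + 6 = 9, A[0][1] + B[1][0] = 10 + 5 = 15) = 9 (attained at k = 0)
  C[0][1] = min over k of (A[0][0] + B[0][1] = 3 + -5 = -2, A[0][1] + B[1][1] = 10 + 9 = 19) = -2 (attained at k = 0)
  C[1][0] = min over k of (A[1][0] + B[0][0] = 3 + 6 = 9, A[1][1] + B[1][0] = -1 + 5 = 4) = 4 (attained at k = 1)
  C[1][1] = min over k of (A[1][0] + B[0][1] = 3 + -5 = -2, A[1][1] + B[1][1] = -1 + 9 = 8) = -2 (attained at k = 0)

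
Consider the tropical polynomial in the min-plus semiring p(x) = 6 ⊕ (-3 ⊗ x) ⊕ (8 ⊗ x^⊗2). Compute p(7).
p(7) = 4

A tropical monomial a ⊗ x^⊗i evaluates to a + i · x. Evaluating each term at x = 7:
  Term 0 contributes 6 + 0 · 7 = 6
  Term 1 contributes -3 + 1 · 7 = 4
  Term 2 contributes 8 + 2 · 7 = 22
p(7) = ⊕ of these = min[6, 4, 22] = 4.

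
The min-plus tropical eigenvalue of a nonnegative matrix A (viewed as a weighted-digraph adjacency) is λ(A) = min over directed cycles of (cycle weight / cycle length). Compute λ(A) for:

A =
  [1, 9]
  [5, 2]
λ(A) = 1

Enumerate directed cycles and compute their means (weight / length). Sample:
  cycle 0 → 0: weight = 1, length = 1, mean = 1/1 ≈ 1.000
  cycle 1 → 1: weight = 2, length = 1, mean = 2/1 ≈ 2.000
  cycle 0 → 1 → 0: weight = 14, length = 2, mean = 14/2 ≈ 7.000
  cycle 1 → 0 → 1: weight = 14, length = 2, mean = 14/2 ≈ 7.000
Minimum mean = 1.000, attained e.g. along the cycle 0 → 0 with weight 1 and length 1. So λ(A) = 1/1 = 1.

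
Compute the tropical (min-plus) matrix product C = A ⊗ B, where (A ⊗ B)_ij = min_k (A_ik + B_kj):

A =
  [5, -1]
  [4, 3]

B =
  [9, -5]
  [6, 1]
A ⊗ B =
  [5, 0]
  [9, -1]

Apply the min-plus product entry-by-entry:
  C[0][0] = min over k of (A[0][0] + B[0][0] = 5 + 9 = 14, A[0][1] + B[1][0] = -1 + 6 = 5) = 5 (attained at k = 1)
  C[0][1] = min over k of (A[0][0] + B[0][1] = 5 + -5 = 0, A[0][1] + B[1][1] = -1 + 1 = 0) = 0 (attained at k = 0)
  C[1][0] = min over k of (A[1][0] + B[0][0] = 4 + 9 = 13, A[1][1] + B[1][0] = 3 + 6 = 9) = 9 (attained at k = 1)
  C[1][1] = min over k of (A[1][0] + B[0][1] = 4 + -5 = -1, A[1][1] + B[1][1] = 3 + 1 = 4) = -1 (attained at k = 0)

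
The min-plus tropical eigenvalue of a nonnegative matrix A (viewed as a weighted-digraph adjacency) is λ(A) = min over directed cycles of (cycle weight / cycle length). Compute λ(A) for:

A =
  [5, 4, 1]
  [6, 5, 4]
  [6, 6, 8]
λ(A) = 7/2

Enumerate directed cycles and compute their means (weight / length). Sample:
  cycle 0 → 0: weight = 5, length = 1, mean = 5/1 ≈ 5.000
  cycle 1 → 1: weight = 5, length = 1, mean = 5/1 ≈ 5.000
  cycle 2 → 2: weight = 8, length = 1, mean = 8/1 ≈ 8.000
  cycle 0 → 1 → 0: weight = 10, length = 2, mean = 10/2 ≈ 5.000
  cycle 0 → 2 → 0: weight = 7, length = 2, mean = 7/2 ≈ 3.500
  cycle 1 → 0 → 1: weight = 10, length = 2, mean = 10/2 ≈ 5.000
Minimum mean = 3.500, attained e.g. along the cycle 0 → 2 → 0 with weight 7 and length 2. So λ(A) = 7/2 = 7/2.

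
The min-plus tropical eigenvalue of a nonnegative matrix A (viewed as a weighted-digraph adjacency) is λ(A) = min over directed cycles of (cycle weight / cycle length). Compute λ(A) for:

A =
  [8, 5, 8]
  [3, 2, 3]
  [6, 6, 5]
λ(A) = 2

Enumerate directed cycles and compute their means (weight / length). Sample:
  cycle 0 → 0: weight = 8, length = 1, mean = 8/1 ≈ 8.000
  cycle 1 → 1: weight = 2, length = 1, mean = 2/1 ≈ 2.000
  cycle 2 → 2: weight = 5, length = 1, mean = 5/1 ≈ 5.000
  cycle 0 → 1 → 0: weight = 8, length = 2, mean = 8/2 ≈ 4.000
  cycle 0 → 2 → 0: weight = 14, length = 2, mean = 14/2 ≈ 7.000
  cycle 1 → 0 → 1: weight = 8, length = 2, mean = 8/2 ≈ 4.000
Minimum mean = 2.000, attained e.g. along the cycle 1 → 1 with weight 2 and length 1. So λ(A) = 2/1 = 2.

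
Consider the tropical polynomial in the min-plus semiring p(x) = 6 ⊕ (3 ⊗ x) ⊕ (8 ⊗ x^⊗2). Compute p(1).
p(1) = 4

A tropical monomial a ⊗ x^⊗i evaluates to a + i · x. Evaluating each term at x = 1:
  Term 0 contributes 6 + 0 · 1 = 6
  Term 1 contributes 3 + 1 · 1 = 4
  Term 2 contributes 8 + 2 · 1 = 10
p(1) = ⊕ of these = min[6, 4, 10] = 4.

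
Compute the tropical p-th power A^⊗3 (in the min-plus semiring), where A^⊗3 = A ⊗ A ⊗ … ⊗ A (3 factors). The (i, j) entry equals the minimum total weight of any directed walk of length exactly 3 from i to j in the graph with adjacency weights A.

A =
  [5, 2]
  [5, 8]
A^⊗3 =
  [12, 9]
  [12, 12]

Each entry (A^⊗3)_ij equals the minimum over all length-3 walks i = v_0 → v_1 → … → v_3 = j of Σ_t A[v_t][v_{t+1}]. For example, for (i, j) = (0, 1) we minimise over 4 possible intermediate vertex sequences; the minimum is 9, attained along the walk 0 → 1 → 0 → 1.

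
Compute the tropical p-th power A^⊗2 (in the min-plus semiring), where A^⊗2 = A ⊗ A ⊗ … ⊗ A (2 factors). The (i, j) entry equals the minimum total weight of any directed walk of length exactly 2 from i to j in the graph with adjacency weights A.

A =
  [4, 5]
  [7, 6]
A^⊗2 =
  [8, 9]
  [11, 12]

Each entry (A^⊗2)_ij equals the minimum over all length-2 walks i = v_0 → v_1 → … → v_2 = j of Σ_t A[v_t][v_{t+1}]. For example, for (i, j) = (0, 1) we minimise over 2 possible intermediate vertex sequences; the minimum is 9, attained along the walk 0 → 0 → 1.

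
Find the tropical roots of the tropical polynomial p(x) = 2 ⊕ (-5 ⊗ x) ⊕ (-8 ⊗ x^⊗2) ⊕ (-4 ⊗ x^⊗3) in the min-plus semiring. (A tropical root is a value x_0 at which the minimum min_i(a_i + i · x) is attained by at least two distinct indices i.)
Roots: {-4, 3, 7}

Each tropical root is a break point of the lower envelope of the lines y = a_i + i · x (there are 4 lines, with slopes 0, 1, ..., 3). Only the lines that attain the minimum somewhere contribute to roots; other lines are dominated. Here the surviving (envelope) indices are i = 3, i = 2, i = 1, i = 0.
Intersections between consecutive envelope lines give the roots: for adjacent envelope indices i < j the intersection is x = (a_i − a_j) / (j − i). Reading off the sorted break points: {-4, 3, 7}.
Verification: at each break x_0, at least two indices attain the minimum of min_i(a_i + i · x_0).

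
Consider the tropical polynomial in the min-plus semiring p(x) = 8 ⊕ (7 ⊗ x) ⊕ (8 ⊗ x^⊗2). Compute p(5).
p(5) = 8

A tropical monomial a ⊗ x^⊗i evaluates to a + i · x. Evaluating each term at x = 5:
  Term 0 contributes 8 + 0 · 5 = 8
  Term 1 contributes 7 + 1 · 5 = 12
  Term 2 contributes 8 + 2 · 5 = 18
p(5) = ⊕ of these = min[8, 12, 18] = 8.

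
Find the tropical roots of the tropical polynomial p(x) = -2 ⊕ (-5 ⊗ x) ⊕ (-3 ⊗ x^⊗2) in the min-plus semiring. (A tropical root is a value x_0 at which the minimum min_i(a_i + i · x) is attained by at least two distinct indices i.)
Roots: {-2, 3}

Each tropical root is a break point of the lower envelope of the lines y = a_i + i · x (there are 3 lines, with slopes 0, 1, ..., 2). Only the lines that attain the minimum somewhere contribute to roots; other lines are dominated. Here the surviving (envelope) indices are i = 2, i = 1, i = 0.
Intersections between consecutive envelope lines give the roots: for adjacent envelope indices i < j the intersection is x = (a_i − a_j) / (j − i). Reading off the sorted break points: {-2, 3}.
Verification: at each break x_0, at least two indices attain the minimum of min_i(a_i + i · x_0).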